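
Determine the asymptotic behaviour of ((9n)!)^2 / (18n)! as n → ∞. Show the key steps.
((9n)!)^2/(18n)! ~ ((2π·9n)^(1/2) / sqrt(2)) · 2^(−2·9n)  →  0

Write N = 9n. Stirling: N! ~ sqrt(2π N)(N/e)^N and (2N)! ~ sqrt(2π·2N)·(2N/e)^(2N).
  (N!)^2/(2N)! ~ (2π N)^(2/2) (N/e)^(2N) / [sqrt(2π·2N) (2N/e)^(2N)]
     = (2π N)^(2/2) / sqrt(2π·2N) · (N/(2N))^(2N)
     = (2π N)^((2−1)/2) / sqrt(2) · 2^(−2N).
Since 2^2 > 1, the factor 2^(−2N) decays exponentially, so the ratio → 0. Substituting N = 9n gives the stated form.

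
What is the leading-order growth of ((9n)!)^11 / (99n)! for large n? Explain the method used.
((9n)!)^11/(99n)! ~ ((2π·9n)^(10/2) / sqrt(11)) · 11^(−11·9n)  →  0

Write N = 9n. Stirling: N! ~ sqrt(2π N)(N/e)^N and (11N)! ~ sqrt(2π·11N)·(11N/e)^(11N).
  (N!)^11/(11N)! ~ (2π N)^(11/2) (N/e)^(11N) / [sqrt(2π·11N) (11N/e)^(11N)]
     = (2π N)^(11/2) / sqrt(2π·11N) · (N/(11N))^(11N)
     = (2π N)^((11−1)/2) / sqrt(11) · 11^(−11N).
Since 11^11 > 1, the factor 11^(−11N) decays exponentially, so the ratio → 0. Substituting N = 9n gives the stated form.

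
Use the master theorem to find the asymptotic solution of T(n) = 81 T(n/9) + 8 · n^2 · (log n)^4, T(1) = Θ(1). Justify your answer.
T(n) = Θ(n^2 · (log n)^5)

Here log_9 81 = 2 and f(n) = 8 · n^2 · (log n)^4 = Θ(n^(log_9 81) · (log n)^4). This is the extended Case 2 of the master theorem (f matches the critical exponent up to log factors), giving T(n) = Θ(n^(log_9 81) · (log n)^(4+1)) = Θ(n^2 · (log n)^5).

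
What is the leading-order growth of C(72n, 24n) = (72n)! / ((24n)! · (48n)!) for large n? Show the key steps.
C(72n, 24n) ~ (27/4)^(24n) · sqrt(3/(4π·24n))

Write N = 24n. Apply Stirling to each factorial:
  (3N)! ~ sqrt(2π·3N) · (3N/e)^(3N),
  N! ~ sqrt(2π N) · (N/e)^N,
  (2N)! ~ sqrt(2π·2N) · (2N/e)^(2N).
The exponential factors combine to (3N)^(3N) / (N^N · (2N)^(2N)) = 3^(3N)/2^(2N) = (3^3/2^2)^N = (27/4)^N.
The square-root prefactors combine to sqrt(2π·3N) / (sqrt(2π N)·sqrt(2π·2N)) = sqrt(3 / (2π·2·N)) = sqrt(3/(4π·24n)).
Substituting N = 24n: C(72n, 24n) ~ (27/4)^(24n) · sqrt(3/(4π·24n)).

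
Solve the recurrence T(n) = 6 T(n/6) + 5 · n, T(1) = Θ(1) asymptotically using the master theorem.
T(n) = Θ(n log n)

log_6 6 = 1, and f(n) = 5 · n = Θ(n^(log_6 6)). This is Case 2 of the master theorem: T(n) = Θ(f(n) · log n) = Θ(n log n).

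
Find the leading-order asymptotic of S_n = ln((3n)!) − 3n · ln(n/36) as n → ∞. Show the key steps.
S_n ~ 3n · (ln 108 − 1) + O(ln n)

Stirling: ln((3n)!) = 3n ln(3n) − 3n + O(ln n).
  S_n = 3n ln(3n) − 3n − 3n ln(n/36) + O(ln n)
      = 3n ln(3n) − 3n ln n + 3n ln 36 − 3n + O(ln n)
      = 3n ln 3 + 3n ln 36 − 3n + O(ln n)
      = 3n (ln 108 − 1) + O(ln n).
Numerically ln(108) − 1 ≈ 3.6821.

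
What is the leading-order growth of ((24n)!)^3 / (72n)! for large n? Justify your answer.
((24n)!)^3/(72n)! ~ ((2π·24n)^(2/2) / sqrt(3)) · 3^(−3·24n)  →  0

Write N = 24n. Stirling: N! ~ sqrt(2π N)(N/e)^N and (3N)! ~ sqrt(2π·3N)·(3N/e)^(3N).
  (N!)^3/(3N)! ~ (2π N)^(3/2) (N/e)^(3N) / [sqrt(2π·3N) (3N/e)^(3N)]
     = (2π N)^(3/2) / sqrt(2π·3N) · (N/(3N))^(3N)
     = (2π N)^((3−1)/2) / sqrt(3) · 3^(−3N).
Since 3^3 > 1, the factor 3^(−3N) decays exponentially, so the ratio → 0. Substituting N = 24n gives the stated form.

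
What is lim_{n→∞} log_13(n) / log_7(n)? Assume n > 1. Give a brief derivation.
lim = ln(7) / ln(13) = log_13(7)

Change of base: log_13(n) = ln n / ln 13 and log_7(n) = ln n / ln 7. The ratio is (ln n / ln 13) · (ln 7 / ln n) = ln 7 / ln 13, a constant independent of n. So the limit is ln 7 / ln 13 = log_13(7).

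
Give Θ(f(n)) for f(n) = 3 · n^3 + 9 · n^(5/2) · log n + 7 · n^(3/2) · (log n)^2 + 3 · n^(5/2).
f(n) ∈ Θ(n^3)

Compare the terms by growth order. For large n, n^a · (log n)^b dominates n^a' · (log n)^b' iff a > a', or (a = a' and b > b'). Ranking the 4 terms shows the dominant one is 3 · n^3. Hence f(n) ∈ Θ(n^3).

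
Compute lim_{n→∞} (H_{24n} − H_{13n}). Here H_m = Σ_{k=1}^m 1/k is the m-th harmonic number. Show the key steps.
lim = ln(24/13)

Euler-Maclaurin gives H_m = ln m + γ + 1/(2m) + O(1/m^2). The γ and O(1/m) terms cancel in the difference:
  H_{24n} − H_{13n} = ln(24n) − ln(13n) + O(1/n) = ln(24/13) + O(1/n).
Hence the limit is ln(24/13).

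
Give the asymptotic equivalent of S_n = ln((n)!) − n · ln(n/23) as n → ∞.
S_n ~ n · (ln 23 − 1) + O(ln n)

Stirling: ln((n)!) = n ln(n) − n + O(ln n).
  S_n = n ln(n) − n − n ln(n/23) + O(ln n)
      = n ln(n) − n ln n + n ln 23 − n + O(ln n)
      = n ln 23 − n + O(ln n)
      = n (ln 23 − 1) + O(ln n).
Numerically ln(23) − 1 ≈ 2.1355.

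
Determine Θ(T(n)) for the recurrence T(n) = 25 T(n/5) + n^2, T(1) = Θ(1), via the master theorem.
T(n) = Θ(n^2 log n)

log_5 25 = 2, and f(n) = n^2 = Θ(n^(log_5 25)). This is Case 2 of the master theorem: T(n) = Θ(f(n) · log n) = Θ(n^2 log n).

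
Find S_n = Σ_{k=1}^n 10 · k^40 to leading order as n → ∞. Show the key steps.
S_n ~ 10 · n^41 / 41

By integral comparison (Euler-Maclaurin), Σ_{k=1}^n 10 · k^40 = 10 · ∫_0^n x^40 dx + O(n^40) = 10 · n^41/41 + O(n^40). (Equivalently, Faulhaber's formula gives the same leading term.)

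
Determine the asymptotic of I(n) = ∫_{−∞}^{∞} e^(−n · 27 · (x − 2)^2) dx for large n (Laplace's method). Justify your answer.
I(n) = sqrt(π/(27n))

Here φ(x) = 27 · (x − 2)^2 has its unique minimum at x* = 2 with φ(x*) = 0 and φ''(x*) = 54. Laplace's method gives
  I(n) ~ e^(−n φ(x*)) · sqrt(2π / (n · φ''(x*))) = sqrt(2π / (54n)) = sqrt(π/(27n)).
This is exact: substituting u = (x − 2)·sqrt(27n) gives I(n) = (1/sqrt(27n)) ∫_{−∞}^{∞} e^(−u^2) du = sqrt(π/(27n)).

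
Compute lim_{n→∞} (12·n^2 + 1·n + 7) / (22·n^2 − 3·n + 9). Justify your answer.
lim = 12/22 = 6/11

For large n the leading n^2 terms dominate both numerator and denominator. Dividing top and bottom by n^2, every other term tends to 0, leaving 12/22 = 6/11.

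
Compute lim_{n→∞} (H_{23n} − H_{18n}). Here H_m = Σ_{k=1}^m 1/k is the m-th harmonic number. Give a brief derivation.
lim = ln(23/18)

Euler-Maclaurin gives H_m = ln m + γ + 1/(2m) + O(1/m^2). The γ and O(1/m) terms cancel in the difference:
  H_{23n} − H_{18n} = ln(23n) − ln(18n) + O(1/n) = ln(23/18) + O(1/n).
Hence the limit is ln(23/18).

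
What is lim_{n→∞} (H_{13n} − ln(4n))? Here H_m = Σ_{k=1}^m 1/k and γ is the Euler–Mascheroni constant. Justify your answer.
lim = ln(13/4) + γ

By Euler-Maclaurin, H_m = ln m + γ + O(1/m). So
  H_{13n} − ln(4n) = ln(13n) + γ − ln(4n) + O(1/n)
                       = ln(13/4) + γ + O(1/n).
Hence the limit is ln(13/4) + γ.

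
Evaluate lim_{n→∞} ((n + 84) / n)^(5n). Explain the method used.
lim = e^420

Rewrite as (1 + 84/n)^(5n). By the standard limit (1 + x/n)^n → e^x, we have (1 + 84/n)^n → e^84, and raising to the 5th power gives e^420.
More precisely, ln[(1 + 84/n)^(5n)] = 5n · ln(1 + 84/n) = 5n · (84/n + O(1/n^2)) = 420 + O(1/n) → 420.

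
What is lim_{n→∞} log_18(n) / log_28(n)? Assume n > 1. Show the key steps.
lim = ln(28) / ln(18) = log_18(28)

Change of base: log_18(n) = ln n / ln 18 and log_28(n) = ln n / ln 28. The ratio is (ln n / ln 18) · (ln 28 / ln n) = ln 28 / ln 18, a constant independent of n. So the limit is ln 28 / ln 18 = log_18(28).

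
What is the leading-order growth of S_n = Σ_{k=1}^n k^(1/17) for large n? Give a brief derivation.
S_n ~ (17/18) · n^(18/17)

Integral comparison: Σ_{k=1}^n k^(1/17) = ∫_0^n x^(1/17) dx + O(n^(1/17)). The integral is n^(1 + 1/17) / (1 + 1/17) = n^((1+17)/17) / ((1+17)/17) = (17/18) · n^(18/17).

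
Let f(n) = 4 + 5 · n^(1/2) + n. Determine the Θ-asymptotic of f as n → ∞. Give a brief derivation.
f(n) ∈ Θ(n)

Compare the terms by growth order. For large n, n^a · (log n)^b dominates n^a' · (log n)^b' iff a > a', or (a = a' and b > b'). Ranking the 3 terms shows the dominant one is n. Hence f(n) ∈ Θ(n).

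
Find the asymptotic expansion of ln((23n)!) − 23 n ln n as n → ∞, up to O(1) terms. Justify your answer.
ln((23n)!) − 23 n ln n = 23(ln 23 − 1) n + (1/2) ln(2π·23n) + O(1/n)

Stirling: ln((23n)!) = 23n ln(23n) − 23n + (1/2) ln(2π·23n) + O(1/n).
Since 23n ln(23n) = 23n ln n + 23n ln 23, subtracting 23n ln n cancels the n ln n term exactly. What remains is 23(ln 23 − 1) n + (1/2) ln(2π·23n) + O(1/n).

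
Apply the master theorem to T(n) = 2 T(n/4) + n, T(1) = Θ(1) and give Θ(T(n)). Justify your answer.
T(n) = Θ(n)

log_4 2 ≈ 0.500. f(n) = n dominates n^(log_4 2) since 1 > 0.500, and the regularity condition a·f(n/b) = 2·(n/4)^1 = (2/4)·n ≤ c·f(n) holds with c = 2/4 ≈ 0.5 < 1. So this is Case 3: T(n) = Θ(f(n)) = Θ(n).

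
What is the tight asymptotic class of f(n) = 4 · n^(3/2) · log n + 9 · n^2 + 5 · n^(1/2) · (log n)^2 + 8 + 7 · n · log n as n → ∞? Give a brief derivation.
f(n) ∈ Θ(n^2)

Compare the terms by growth order. For large n, n^a · (log n)^b dominates n^a' · (log n)^b' iff a > a', or (a = a' and b > b'). Ranking the 5 terms shows the dominant one is 9 · n^2. Hence f(n) ∈ Θ(n^2).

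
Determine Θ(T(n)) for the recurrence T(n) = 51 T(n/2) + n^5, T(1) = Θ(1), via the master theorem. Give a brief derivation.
T(n) = Θ(n^(log_2 51))

Master theorem: compare f(n) = n^5 to n^(log_2 51) where log_2 51 ≈ 5.672. Since 5 < log_2 51, we have f(n) = O(n^(log_2 51 − ε)) for some ε > 0 — Case 1. Hence T(n) = Θ(n^(log_2 51)).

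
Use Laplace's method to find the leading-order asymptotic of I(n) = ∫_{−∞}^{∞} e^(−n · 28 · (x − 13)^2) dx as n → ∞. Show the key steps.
I(n) = sqrt(π/(28n))

Here φ(x) = 28 · (x − 13)^2 has its unique minimum at x* = 13 with φ(x*) = 0 and φ''(x*) = 56. Laplace's method gives
  I(n) ~ e^(−n φ(x*)) · sqrt(2π / (n · φ''(x*))) = sqrt(2π / (56n)) = sqrt(π/(28n)).
This is exact: substituting u = (x − 13)·sqrt(28n) gives I(n) = (1/sqrt(28n)) ∫_{−∞}^{∞} e^(−u^2) du = sqrt(π/(28n)).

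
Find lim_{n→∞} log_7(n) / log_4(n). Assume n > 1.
lim = ln(4) / ln(7) = log_7(4)

Change of base: log_7(n) = ln n / ln 7 and log_4(n) = ln n / ln 4. The ratio is (ln n / ln 7) · (ln 4 / ln n) = ln 4 / ln 7, a constant independent of n. So the limit is ln 4 / ln 7 = log_7(4).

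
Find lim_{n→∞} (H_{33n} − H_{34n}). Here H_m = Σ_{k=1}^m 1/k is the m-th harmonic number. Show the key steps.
lim = ln(33/34)

Euler-Maclaurin gives H_m = ln m + γ + 1/(2m) + O(1/m^2). The γ and O(1/m) terms cancel in the difference:
  H_{33n} − H_{34n} = ln(33n) − ln(34n) + O(1/n) = ln(33/34) + O(1/n).
Hence the limit is ln(33/34).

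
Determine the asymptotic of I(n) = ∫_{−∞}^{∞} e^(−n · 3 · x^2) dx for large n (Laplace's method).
I(n) = sqrt(π/(3n))

Here φ(x) = 3 · x^2 has its unique minimum at x* = 0 with φ(x*) = 0 and φ''(x*) = 6. Laplace's method gives
  I(n) ~ e^(−n φ(x*)) · sqrt(2π / (n · φ''(x*))) = sqrt(2π / (6n)) = sqrt(π/(3n)).
This is exact: substituting u = (x − 0)·sqrt(3n) gives I(n) = (1/sqrt(3n)) ∫_{−∞}^{∞} e^(−u^2) du = sqrt(π/(3n)).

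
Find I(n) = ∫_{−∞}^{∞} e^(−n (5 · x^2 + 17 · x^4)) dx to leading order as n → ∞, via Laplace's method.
I(n) ~ sqrt(π/(5n))

φ(x) = 5 · x^2 + 17 · x^4 has its unique global minimum at x* = 0 (since φ'(x) = 10x + 68x^3 = 0 only at x = 0 for real x with both coefficients positive, and φ → ∞ as |x| → ∞). At x* = 0, φ(0) = 0 and φ''(0) = 10. Laplace's method then gives
  I(n) ~ sqrt(2π / (n · φ''(0))) · e^(−n φ(0)) = sqrt(2π / (10n)) = sqrt(π/(5n)).
The 17 · x^4 term contributes only at subleading order (an O(1/n) relative correction).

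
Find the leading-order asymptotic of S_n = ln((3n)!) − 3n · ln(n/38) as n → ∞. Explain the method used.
S_n ~ 3n · (ln 114 − 1) + O(ln n)

Stirling: ln((3n)!) = 3n ln(3n) − 3n + O(ln n).
  S_n = 3n ln(3n) − 3n − 3n ln(n/38) + O(ln n)
      = 3n ln(3n) − 3n ln n + 3n ln 38 − 3n + O(ln n)
      = 3n ln 3 + 3n ln 38 − 3n + O(ln n)
      = 3n (ln 114 − 1) + O(ln n).
Numerically ln(114) − 1 ≈ 3.7362.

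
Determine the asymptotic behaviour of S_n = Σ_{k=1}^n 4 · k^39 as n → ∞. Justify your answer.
S_n ~ n^40 / 10

By integral comparison (Euler-Maclaurin), Σ_{k=1}^n 4 · k^39 = 4 · ∫_0^n x^39 dx + O(n^39) = 4 · n^40/40 = n^40 / 10 + O(n^39). (Equivalently, Faulhaber's formula gives the same leading term.)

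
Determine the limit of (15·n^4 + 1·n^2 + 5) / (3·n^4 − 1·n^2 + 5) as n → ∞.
lim = 15/3 = 5

For large n the leading n^4 terms dominate both numerator and denominator. Dividing top and bottom by n^4, every other term tends to 0, leaving 15/3 = 5.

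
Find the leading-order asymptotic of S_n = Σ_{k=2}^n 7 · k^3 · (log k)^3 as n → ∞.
S_n ~ 7 · n^4 · (log n)^3 / 4

By integral comparison, S_n = ∫_1^n 7 · x^3 · (log x)^3 dx + O(n^3 · (log n)^3). For the integral, the leading term of ∫_1^n x^3 (log x)^3 dx is n^4/4 · (log n)^3 (by repeated integration by parts; each step lowers the log-exponent and produces a relatively O(1/log n) correction). Hence S_n ~ 7 · n^4 · (log n)^3 / 4.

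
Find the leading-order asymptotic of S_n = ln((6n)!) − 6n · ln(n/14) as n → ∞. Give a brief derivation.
S_n ~ 6n · (ln 84 − 1) + O(ln n)

Stirling: ln((6n)!) = 6n ln(6n) − 6n + O(ln n).
  S_n = 6n ln(6n) − 6n − 6n ln(n/14) + O(ln n)
      = 6n ln(6n) − 6n ln n + 6n ln 14 − 6n + O(ln n)
      = 6n ln 6 + 6n ln 14 − 6n + O(ln n)
      = 6n (ln 84 − 1) + O(ln n).
Numerically ln(84) − 1 ≈ 3.4308.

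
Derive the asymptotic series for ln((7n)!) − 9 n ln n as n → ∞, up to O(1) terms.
ln((7n)!) − 9 n ln n = −2 n ln n + 7(ln 7 − 1) n + (1/2) ln(2π·7n) + O(1/n)

Stirling: ln((7n)!) = 7n ln(7n) − 7n + (1/2) ln(2π·7n) + O(1/n).
Expand 7n ln(7n) = 7n (ln n + ln 7) = 7n ln n + 7n ln 7.
Subtract 9n ln n: leading term is (7 − 9) n ln n = −2 n ln n. The next term is 7n ln 7 − 7n = 7(ln 7 − 1) n. Then the (1/2) ln(2π·7n) correction.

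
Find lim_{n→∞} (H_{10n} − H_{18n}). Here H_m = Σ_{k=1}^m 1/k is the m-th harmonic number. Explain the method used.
lim = ln(10/18) = ln(5/9)

Euler-Maclaurin gives H_m = ln m + γ + 1/(2m) + O(1/m^2). The γ and O(1/m) terms cancel in the difference:
  H_{10n} − H_{18n} = ln(10n) − ln(18n) + O(1/n) = ln(10/18) + O(1/n).
Hence the limit is ln(10/18) = ln(5/9).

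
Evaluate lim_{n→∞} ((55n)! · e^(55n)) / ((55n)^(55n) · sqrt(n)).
lim = sqrt(2π·55)

Stirling: (55n)! ~ sqrt(2π·55n) · (55n/e)^(55n). Hence
  (55n)! · e^(55n) / (55n)^(55n) ~ sqrt(2π·55n).
Dividing by sqrt(n): sqrt(2π·55n) / sqrt(n) = sqrt(2π·55) · n^((1−1)/2), so the limit is sqrt(2π·55).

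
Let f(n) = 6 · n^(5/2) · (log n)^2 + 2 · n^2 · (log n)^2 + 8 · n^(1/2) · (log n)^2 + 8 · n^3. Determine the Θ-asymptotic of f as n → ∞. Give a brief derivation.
f(n) ∈ Θ(n^3)

Compare the terms by growth order. For large n, n^a · (log n)^b dominates n^a' · (log n)^b' iff a > a', or (a = a' and b > b'). Ranking the 4 terms shows the dominant one is 8 · n^3. Hence f(n) ∈ Θ(n^3).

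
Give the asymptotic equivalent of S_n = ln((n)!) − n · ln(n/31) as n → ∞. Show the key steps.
S_n ~ n · (ln 31 − 1) + O(ln n)

Stirling: ln((n)!) = n ln(n) − n + O(ln n).
  S_n = n ln(n) − n − n ln(n/31) + O(ln n)
      = n ln(n) − n ln n + n ln 31 − n + O(ln n)
      = n ln 31 − n + O(ln n)
      = n (ln 31 − 1) + O(ln n).
Numerically ln(31) − 1 ≈ 2.4340.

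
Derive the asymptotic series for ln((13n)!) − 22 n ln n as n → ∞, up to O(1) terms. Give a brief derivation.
ln((13n)!) − 22 n ln n = −9 n ln n + 13(ln 13 − 1) n + (1/2) ln(2π·13n) + O(1/n)

Stirling: ln((13n)!) = 13n ln(13n) − 13n + (1/2) ln(2π·13n) + O(1/n).
Expand 13n ln(13n) = 13n (ln n + ln 13) = 13n ln n + 13n ln 13.
Subtract 22n ln n: leading term is (13 − 22) n ln n = −9 n ln n. The next term is 13n ln 13 − 13n = 13(ln 13 − 1) n. Then the (1/2) ln(2π·13n) correction.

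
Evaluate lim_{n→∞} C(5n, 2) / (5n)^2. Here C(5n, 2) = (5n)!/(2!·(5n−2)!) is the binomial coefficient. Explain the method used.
lim = 1/2! = 1/2

With N = 5n → ∞: C(N, 2) / N^2 = [N(N−1)…(N−1)] / (2! · N^2) = (1/2!) · 1 · (1 − 1/(5n)). Each factor → 1 as N → ∞, so the limit is 1/2! = 1/2.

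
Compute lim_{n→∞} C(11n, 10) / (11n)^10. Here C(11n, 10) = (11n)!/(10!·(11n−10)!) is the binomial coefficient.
lim = 1/10! = 1/3628800

With N = 11n → ∞: C(N, 10) / N^10 = [N(N−1)…(N−9)] / (10! · N^10) = (1/10!) · 1 · (1 − 1/(11n)) · … · (1 − 9/(11n)). Each factor → 1 as N → ∞, so the limit is 1/10! = 1/3628800.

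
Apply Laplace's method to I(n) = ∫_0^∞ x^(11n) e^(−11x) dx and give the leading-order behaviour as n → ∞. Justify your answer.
I(n) ~ (sqrt(2π·11n) / 11) · (11n/(11e))^(11n)

Write the integrand as exp(11n ln x − 11x) and set f(x) = 11n ln x − 11x. Then f'(x) = 11n/x − 11 = 0 at x* = 11n/11, and f''(x*) = −11n/x*^2 = −11^2/(11n). Laplace's method (interior maximum) gives
  I(n) ~ e^(f(x*)) · sqrt(2π / |f''(x*)|)
        = exp(11n ln(11n/11) − 11n) · sqrt(2π · 11n / 11^2)
        = (11n/11)^(11n) e^(−11n) · sqrt(2π·11n) / 11
        = (sqrt(2π·11n) / 11) · (11n/(11e))^(11n).
This matches Γ(11n+1)/11^(11n+1) with Stirling applied to Γ.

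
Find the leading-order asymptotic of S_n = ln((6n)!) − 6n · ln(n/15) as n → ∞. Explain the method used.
S_n ~ 6n · (ln 90 − 1) + O(ln n)

Stirling: ln((6n)!) = 6n ln(6n) − 6n + O(ln n).
  S_n = 6n ln(6n) − 6n − 6n ln(n/15) + O(ln n)
      = 6n ln(6n) − 6n ln n + 6n ln 15 − 6n + O(ln n)
      = 6n ln 6 + 6n ln 15 − 6n + O(ln n)
      = 6n (ln 90 − 1) + O(ln n).
Numerically ln(90) − 1 ≈ 3.4998.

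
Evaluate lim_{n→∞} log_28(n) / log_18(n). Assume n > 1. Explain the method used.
lim = ln(18) / ln(28) = log_28(18)

Change of base: log_28(n) = ln n / ln 28 and log_18(n) = ln n / ln 18. The ratio is (ln n / ln 28) · (ln 18 / ln n) = ln 18 / ln 28, a constant independent of n. So the limit is ln 18 / ln 28 = log_28(18).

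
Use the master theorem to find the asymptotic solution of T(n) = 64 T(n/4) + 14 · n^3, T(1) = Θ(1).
T(n) = Θ(n^3 log n)

log_4 64 = 3, and f(n) = 14 · n^3 = Θ(n^(log_4 64)). This is Case 2 of the master theorem: T(n) = Θ(f(n) · log n) = Θ(n^3 log n).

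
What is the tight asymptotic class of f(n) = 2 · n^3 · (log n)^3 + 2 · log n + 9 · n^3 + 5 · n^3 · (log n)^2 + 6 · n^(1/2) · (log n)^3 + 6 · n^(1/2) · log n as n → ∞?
f(n) ∈ Θ(n^3 · (log n)^3)

Compare the terms by growth order. For large n, n^a · (log n)^b dominates n^a' · (log n)^b' iff a > a', or (a = a' and b > b'). Ranking the 6 terms shows the dominant one is 2 · n^3 · (log n)^3. Hence f(n) ∈ Θ(n^3 · (log n)^3).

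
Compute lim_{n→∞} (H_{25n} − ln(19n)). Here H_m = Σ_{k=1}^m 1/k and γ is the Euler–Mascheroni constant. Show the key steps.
lim = ln(25/19) + γ

By Euler-Maclaurin, H_m = ln m + γ + O(1/m). So
  H_{25n} − ln(19n) = ln(25n) + γ − ln(19n) + O(1/n)
                       = ln(25/19) + γ + O(1/n).
Hence the limit is ln(25/19) + γ.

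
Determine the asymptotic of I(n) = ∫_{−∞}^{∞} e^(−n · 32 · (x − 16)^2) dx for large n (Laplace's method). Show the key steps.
I(n) = sqrt(π/(32n))

Here φ(x) = 32 · (x − 16)^2 has its unique minimum at x* = 16 with φ(x*) = 0 and φ''(x*) = 64. Laplace's method gives
  I(n) ~ e^(−n φ(x*)) · sqrt(2π / (n · φ''(x*))) = sqrt(2π / (64n)) = sqrt(π/(32n)).
This is exact: substituting u = (x − 16)·sqrt(32n) gives I(n) = (1/sqrt(32n)) ∫_{−∞}^{∞} e^(−u^2) du = sqrt(π/(32n)).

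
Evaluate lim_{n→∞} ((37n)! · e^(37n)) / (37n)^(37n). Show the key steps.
lim = ∞

Stirling: (37n)! ~ sqrt(2π·37n) · (37n/e)^(37n). Hence
  (37n)! · e^(37n) / (37n)^(37n) ~ sqrt(2π·37n) = sqrt(2π·37) · sqrt(n) → ∞.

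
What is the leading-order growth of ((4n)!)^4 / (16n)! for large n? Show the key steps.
((4n)!)^4/(16n)! ~ ((2π·4n)^(3/2) / 2) · 4^(−4·4n)  →  0

Write N = 4n. Stirling: N! ~ sqrt(2π N)(N/e)^N and (4N)! ~ sqrt(2π·4N)·(4N/e)^(4N).
  (N!)^4/(4N)! ~ (2π N)^(4/2) (N/e)^(4N) / [sqrt(2π·4N) (4N/e)^(4N)]
     = (2π N)^(4/2) / sqrt(2π·4N) · (N/(4N))^(4N)
     = (2π N)^((4−1)/2) / 2 · 4^(−4N).
Since 4^4 > 1, the factor 4^(−4N) decays exponentially, so the ratio → 0. Substituting N = 4n gives the stated form.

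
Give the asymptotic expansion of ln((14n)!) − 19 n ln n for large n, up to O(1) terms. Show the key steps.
ln((14n)!) − 19 n ln n = −5 n ln n + 14(ln 14 − 1) n + (1/2) ln(2π·14n) + O(1/n)

Stirling: ln((14n)!) = 14n ln(14n) − 14n + (1/2) ln(2π·14n) + O(1/n).
Expand 14n ln(14n) = 14n (ln n + ln 14) = 14n ln n + 14n ln 14.
Subtract 19n ln n: leading term is (14 − 19) n ln n = −5 n ln n. The next term is 14n ln 14 − 14n = 14(ln 14 − 1) n. Then the (1/2) ln(2π·14n) correction.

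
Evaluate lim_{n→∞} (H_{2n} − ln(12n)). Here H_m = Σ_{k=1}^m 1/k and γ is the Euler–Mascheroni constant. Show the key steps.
lim = −ln 6 + γ

By Euler-Maclaurin, H_m = ln m + γ + O(1/m). So
  H_{2n} − ln(12n) = ln(2n) + γ − ln(12n) + O(1/n)
                       = ln(2/12) + γ + O(1/n).
Hence the limit is ln(2/12) + γ (= −ln 6).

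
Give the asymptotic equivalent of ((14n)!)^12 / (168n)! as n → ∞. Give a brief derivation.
((14n)!)^12/(168n)! ~ ((2π·14n)^(11/2) / sqrt(12)) · 12^(−12·14n)  →  0

Write N = 14n. Stirling: N! ~ sqrt(2π N)(N/e)^N and (12N)! ~ sqrt(2π·12N)·(12N/e)^(12N).
  (N!)^12/(12N)! ~ (2π N)^(12/2) (N/e)^(12N) / [sqrt(2π·12N) (12N/e)^(12N)]
     = (2π N)^(12/2) / sqrt(2π·12N) · (N/(12N))^(12N)
     = (2π N)^((12−1)/2) / sqrt(12) · 12^(−12N).
Since 12^12 > 1, the factor 12^(−12N) decays exponentially, so the ratio → 0. Substituting N = 14n gives the stated form.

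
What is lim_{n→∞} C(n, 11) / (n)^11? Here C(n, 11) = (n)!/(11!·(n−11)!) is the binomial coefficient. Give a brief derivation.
lim = 1/11! = 1/39916800

With N = n → ∞: C(N, 11) / N^11 = [N(N−1)…(N−10)] / (11! · N^11) = (1/11!) · 1 · (1 − 1/n) · … · (1 − 10/n). Each factor → 1 as N → ∞, so the limit is 1/11! = 1/39916800.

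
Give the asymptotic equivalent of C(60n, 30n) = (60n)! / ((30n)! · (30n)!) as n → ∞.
C(60n, 30n) ~ (4)^(30n) · sqrt(1/(π·30n))

Write N = 30n. Apply Stirling to each factorial:
  (2N)! ~ sqrt(2π·2N) · (2N/e)^(2N),
  N! ~ sqrt(2π N) · (N/e)^N,
  (1N)! ~ sqrt(2π·1N) · (1N/e)^(1N).
The exponential factors combine to (2N)^(2N) / (N^N · (1N)^(1N)) = 2^(2N)/1^(1N) = (2^2/1^1)^N = (4)^N.
The square-root prefactors combine to sqrt(2π·2N) / (sqrt(2π N)·sqrt(2π·1N)) = sqrt(2 / (2π·1·N)) = sqrt(1/(π·30n)).
Substituting N = 30n: C(60n, 30n) ~ (4)^(30n) · sqrt(1/(π·30n)).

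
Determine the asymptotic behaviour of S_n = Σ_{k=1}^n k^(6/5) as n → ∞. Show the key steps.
S_n ~ (5/11) · n^(11/5)

Integral comparison: Σ_{k=1}^n k^(6/5) = ∫_0^n x^(6/5) dx + O(n^(6/5)). The integral is n^(1 + 6/5) / (1 + 6/5) = n^((6+5)/5) / ((6+5)/5) = (5/11) · n^(11/5).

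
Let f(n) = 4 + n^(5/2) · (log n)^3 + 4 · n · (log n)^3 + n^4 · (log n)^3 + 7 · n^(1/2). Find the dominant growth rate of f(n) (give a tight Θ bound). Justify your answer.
f(n) ∈ Θ(n^4 · (log n)^3)

Compare the terms by growth order. For large n, n^a · (log n)^b dominates n^a' · (log n)^b' iff a > a', or (a = a' and b > b'). Ranking the 5 terms shows the dominant one is n^4 · (log n)^3. Hence f(n) ∈ Θ(n^4 · (log n)^3).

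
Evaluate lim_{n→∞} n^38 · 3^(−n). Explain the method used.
lim = 0

Exponentials with base > 1 dominate every fixed polynomial: for any fixed c, n^c / 3^n → 0 as n → ∞ (e.g. by the ratio test, or by writing 3^n = e^(n ln 3) and noting e^(n ln 3) / n^c → ∞). Hence n^38 · 3^(−n) = n^38 / 3^n → 0.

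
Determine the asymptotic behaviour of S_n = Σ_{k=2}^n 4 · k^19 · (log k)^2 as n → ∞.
S_n ~ n^20 · (log n)^2 / 5

By integral comparison, S_n = ∫_1^n 4 · x^19 · (log x)^2 dx + O(n^19 · (log n)^2). For the integral, the leading term of ∫_1^n x^19 (log x)^2 dx is n^20/20 · (log n)^2 (by repeated integration by parts; each step lowers the log-exponent and produces a relatively O(1/log n) correction). Hence S_n ~ n^20 · (log n)^2 / 5.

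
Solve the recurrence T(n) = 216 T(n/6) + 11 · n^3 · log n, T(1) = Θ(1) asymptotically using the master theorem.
T(n) = Θ(n^3 · (log n)^2)

Here log_6 216 = 3 and f(n) = 11 · n^3 · log n = Θ(n^(log_6 216) · (log n)^1). This is the extended Case 2 of the master theorem (f matches the critical exponent up to log factors), giving T(n) = Θ(n^(log_6 216) · (log n)^(1+1)) = Θ(n^3 · (log n)^2).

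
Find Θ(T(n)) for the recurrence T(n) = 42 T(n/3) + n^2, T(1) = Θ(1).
T(n) = Θ(n^(log_3 42))

Master theorem: compare f(n) = n^2 to n^(log_3 42) where log_3 42 ≈ 3.402. Since 2 < log_3 42, we have f(n) = O(n^(log_3 42 − ε)) for some ε > 0 — Case 1. Hence T(n) = Θ(n^(log_3 42)).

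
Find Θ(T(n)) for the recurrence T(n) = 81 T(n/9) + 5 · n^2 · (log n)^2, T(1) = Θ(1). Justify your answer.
T(n) = Θ(n^2 · (log n)^3)

Here log_9 81 = 2 and f(n) = 5 · n^2 · (log n)^2 = Θ(n^(log_9 81) · (log n)^2). This is the extended Case 2 of the master theorem (f matches the critical exponent up to log factors), giving T(n) = Θ(n^(log_9 81) · (log n)^(2+1)) = Θ(n^2 · (log n)^3).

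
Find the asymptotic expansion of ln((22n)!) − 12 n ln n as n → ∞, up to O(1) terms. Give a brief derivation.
ln((22n)!) − 12 n ln n = 10 n ln n + 22(ln 22 − 1) n + (1/2) ln(2π·22n) + O(1/n)

Stirling: ln((22n)!) = 22n ln(22n) − 22n + (1/2) ln(2π·22n) + O(1/n).
Expand 22n ln(22n) = 22n (ln n + ln 22) = 22n ln n + 22n ln 22.
Subtract 12n ln n: leading term is (22 − 12) n ln n = 10 n ln n. The next term is 22n ln 22 − 22n = 22(ln 22 − 1) n. Then the (1/2) ln(2π·22n) correction.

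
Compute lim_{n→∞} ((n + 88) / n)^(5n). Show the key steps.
lim = e^440

Rewrite as (1 + 88/n)^(5n). By the standard limit (1 + x/n)^n → e^x, we have (1 + 88/n)^n → e^88, and raising to the 5th power gives e^440.
More precisely, ln[(1 + 88/n)^(5n)] = 5n · ln(1 + 88/n) = 5n · (88/n + O(1/n^2)) = 440 + O(1/n) → 440.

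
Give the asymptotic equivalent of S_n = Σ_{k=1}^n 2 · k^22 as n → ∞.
S_n ~ 2 · n^23 / 23

By integral comparison (Euler-Maclaurin), Σ_{k=1}^n 2 · k^22 = 2 · ∫_0^n x^22 dx + O(n^22) = 2 · n^23/23 + O(n^22). (Equivalently, Faulhaber's formula gives the same leading term.)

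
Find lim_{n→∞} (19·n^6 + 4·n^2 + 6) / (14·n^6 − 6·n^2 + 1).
lim = 19/14

For large n the leading n^6 terms dominate both numerator and denominator. Dividing top and bottom by n^6, every other term tends to 0, leaving 19/14.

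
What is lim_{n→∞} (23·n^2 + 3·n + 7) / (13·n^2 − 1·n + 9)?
lim = 23/13

For large n the leading n^2 terms dominate both numerator and denominator. Dividing top and bottom by n^2, every other term tends to 0, leaving 23/13.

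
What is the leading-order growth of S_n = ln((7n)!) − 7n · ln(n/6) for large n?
S_n ~ 7n · (ln 42 − 1) + O(ln n)

Stirling: ln((7n)!) = 7n ln(7n) − 7n + O(ln n).
  S_n = 7n ln(7n) − 7n − 7n ln(n/6) + O(ln n)
      = 7n ln(7n) − 7n ln n + 7n ln 6 − 7n + O(ln n)
      = 7n ln 7 + 7n ln 6 − 7n + O(ln n)
      = 7n (ln 42 − 1) + O(ln n).
Numerically ln(42) − 1 ≈ 2.7377.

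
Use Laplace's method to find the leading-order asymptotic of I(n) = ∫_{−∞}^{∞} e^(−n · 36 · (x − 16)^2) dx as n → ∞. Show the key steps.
I(n) = sqrt(π/(36n))

Here φ(x) = 36 · (x − 16)^2 has its unique minimum at x* = 16 with φ(x*) = 0 and φ''(x*) = 72. Laplace's method gives
  I(n) ~ e^(−n φ(x*)) · sqrt(2π / (n · φ''(x*))) = sqrt(2π / (72n)) = sqrt(π/(36n)).
This is exact: substituting u = (x − 16)·sqrt(36n) gives I(n) = (1/sqrt(36n)) ∫_{−∞}^{∞} e^(−u^2) du = sqrt(π/(36n)).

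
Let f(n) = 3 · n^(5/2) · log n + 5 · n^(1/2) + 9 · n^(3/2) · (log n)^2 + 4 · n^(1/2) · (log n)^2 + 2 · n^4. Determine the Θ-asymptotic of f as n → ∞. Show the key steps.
f(n) ∈ Θ(n^4)

Compare the terms by growth order. For large n, n^a · (log n)^b dominates n^a' · (log n)^b' iff a > a', or (a = a' and b > b'). Ranking the 5 terms shows the dominant one is 2 · n^4. Hence f(n) ∈ Θ(n^4).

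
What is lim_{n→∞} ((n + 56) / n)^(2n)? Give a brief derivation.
lim = e^112

Rewrite as (1 + 56/n)^(2n). By the standard limit (1 + x/n)^n → e^x, we have (1 + 56/n)^n → e^56, and raising to the 2nd power gives e^112.
More precisely, ln[(1 + 56/n)^(2n)] = 2n · ln(1 + 56/n) = 2n · (56/n + O(1/n^2)) = 112 + O(1/n) → 112.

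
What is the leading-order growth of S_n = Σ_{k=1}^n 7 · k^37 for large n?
S_n ~ 7 · n^38 / 38

By integral comparison (Euler-Maclaurin), Σ_{k=1}^n 7 · k^37 = 7 · ∫_0^n x^37 dx + O(n^37) = 7 · n^38/38 + O(n^37). (Equivalently, Faulhaber's formula gives the same leading term.)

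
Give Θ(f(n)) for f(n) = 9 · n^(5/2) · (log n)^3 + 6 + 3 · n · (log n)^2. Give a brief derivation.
f(n) ∈ Θ(n^(5/2) · (log n)^3)

Compare the terms by growth order. For large n, n^a · (log n)^b dominates n^a' · (log n)^b' iff a > a', or (a = a' and b > b'). Ranking the 3 terms shows the dominant one is 9 · n^(5/2) · (log n)^3. Hence f(n) ∈ Θ(n^(5/2) · (log n)^3).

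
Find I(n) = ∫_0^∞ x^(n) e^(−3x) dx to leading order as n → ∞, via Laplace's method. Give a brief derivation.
I(n) ~ (sqrt(2π·n) / 3) · (n/(3e))^(n)

Write the integrand as exp(n ln x − 3x) and set f(x) = n ln x − 3x. Then f'(x) = n/x − 3 = 0 at x* = n/3, and f''(x*) = −n/x*^2 = −3^2/(n). Laplace's method (interior maximum) gives
  I(n) ~ e^(f(x*)) · sqrt(2π / |f''(x*)|)
        = exp(n ln(n/3) − n) · sqrt(2π · n / 3^2)
        = (n/3)^(n) e^(−n) · sqrt(2π·n) / 3
        = (sqrt(2π·n) / 3) · (n/(3e))^(n).
This matches Γ(n+1)/3^(n+1) with Stirling applied to Γ.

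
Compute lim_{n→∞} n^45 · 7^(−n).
lim = 0

Exponentials with base > 1 dominate every fixed polynomial: for any fixed c, n^c / 7^n → 0 as n → ∞ (e.g. by the ratio test, or by writing 7^n = e^(n ln 7) and noting e^(n ln 7) / n^c → ∞). Hence n^45 · 7^(−n) = n^45 / 7^n → 0.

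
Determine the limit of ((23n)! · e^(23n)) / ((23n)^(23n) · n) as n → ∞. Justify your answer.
lim = 0

Stirling: (23n)! ~ sqrt(2π·23n) · (23n/e)^(23n). Hence
  (23n)! · e^(23n) / (23n)^(23n) ~ sqrt(2π·23n).
Dividing by n: sqrt(2π·23n) / n = sqrt(2π·23) · n^((1−2)/2), so the expression behaves like sqrt(2π·23) · n^((1−2)/2) → 0.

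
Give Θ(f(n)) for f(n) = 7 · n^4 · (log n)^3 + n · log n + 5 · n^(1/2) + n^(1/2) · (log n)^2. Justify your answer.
f(n) ∈ Θ(n^4 · (log n)^3)

Compare the terms by growth order. For large n, n^a · (log n)^b dominates n^a' · (log n)^b' iff a > a', or (a = a' and b > b'). Ranking the 4 terms shows the dominant one is 7 · n^4 · (log n)^3. Hence f(n) ∈ Θ(n^4 · (log n)^3).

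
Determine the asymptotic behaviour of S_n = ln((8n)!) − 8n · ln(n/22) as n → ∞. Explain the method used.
S_n ~ 8n · (ln 176 − 1) + O(ln n)

Stirling: ln((8n)!) = 8n ln(8n) − 8n + O(ln n).
  S_n = 8n ln(8n) − 8n − 8n ln(n/22) + O(ln n)
      = 8n ln(8n) − 8n ln n + 8n ln 22 − 8n + O(ln n)
      = 8n ln 8 + 8n ln 22 − 8n + O(ln n)
      = 8n (ln 176 − 1) + O(ln n).
Numerically ln(176) − 1 ≈ 4.1705.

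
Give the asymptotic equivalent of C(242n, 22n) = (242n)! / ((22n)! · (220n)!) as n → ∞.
C(242n, 22n) ~ (285311670611/10000000000)^(22n) · sqrt(11/(20π·22n))

Write N = 22n. Apply Stirling to each factorial:
  (11N)! ~ sqrt(2π·11N) · (11N/e)^(11N),
  N! ~ sqrt(2π N) · (N/e)^N,
  (10N)! ~ sqrt(2π·10N) · (10N/e)^(10N).
The exponential factors combine to (11N)^(11N) / (N^N · (10N)^(10N)) = 11^(11N)/10^(10N) = (11^11/10^10)^N = (285311670611/10000000000)^N.
The square-root prefactors combine to sqrt(2π·11N) / (sqrt(2π N)·sqrt(2π·10N)) = sqrt(11 / (2π·10·N)) = sqrt(11/(20π·22n)).
Substituting N = 22n: C(242n, 22n) ~ (285311670611/10000000000)^(22n) · sqrt(11/(20π·22n)).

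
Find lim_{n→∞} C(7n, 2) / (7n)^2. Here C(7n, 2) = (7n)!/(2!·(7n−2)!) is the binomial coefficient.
lim = 1/2! = 1/2

With N = 7n → ∞: C(N, 2) / N^2 = [N(N−1)…(N−1)] / (2! · N^2) = (1/2!) · 1 · (1 − 1/(7n)). Each factor → 1 as N → ∞, so the limit is 1/2! = 1/2.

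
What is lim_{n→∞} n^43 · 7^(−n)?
lim = 0

Exponentials with base > 1 dominate every fixed polynomial: for any fixed c, n^c / 7^n → 0 as n → ∞ (e.g. by the ratio test, or by writing 7^n = e^(n ln 7) and noting e^(n ln 7) / n^c → ∞). Hence n^43 · 7^(−n) = n^43 / 7^n → 0.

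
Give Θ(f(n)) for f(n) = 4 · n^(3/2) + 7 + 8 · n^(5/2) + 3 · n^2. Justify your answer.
f(n) ∈ Θ(n^(5/2))

Compare the terms by growth order. For large n, n^a · (log n)^b dominates n^a' · (log n)^b' iff a > a', or (a = a' and b > b'). Ranking the 4 terms shows the dominant one is 8 · n^(5/2). Hence f(n) ∈ Θ(n^(5/2)).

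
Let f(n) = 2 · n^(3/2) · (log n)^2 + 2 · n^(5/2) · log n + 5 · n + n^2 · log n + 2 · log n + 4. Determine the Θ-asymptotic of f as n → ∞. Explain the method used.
f(n) ∈ Θ(n^(5/2) · log n)

Compare the terms by growth order. For large n, n^a · (log n)^b dominates n^a' · (log n)^b' iff a > a', or (a = a' and b > b'). Ranking the 6 terms shows the dominant one is 2 · n^(5/2) · log n. Hence f(n) ∈ Θ(n^(5/2) · log n).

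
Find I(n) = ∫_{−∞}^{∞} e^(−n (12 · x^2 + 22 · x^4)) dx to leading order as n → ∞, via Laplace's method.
I(n) ~ sqrt(π/(12n))

φ(x) = 12 · x^2 + 22 · x^4 has its unique global minimum at x* = 0 (since φ'(x) = 24x + 88x^3 = 0 only at x = 0 for real x with both coefficients positive, and φ → ∞ as |x| → ∞). At x* = 0, φ(0) = 0 and φ''(0) = 24. Laplace's method then gives
  I(n) ~ sqrt(2π / (n · φ''(0))) · e^(−n φ(0)) = sqrt(2π / (24n)) = sqrt(π/(12n)).
The 22 · x^4 term contributes only at subleading order (an O(1/n) relative correction).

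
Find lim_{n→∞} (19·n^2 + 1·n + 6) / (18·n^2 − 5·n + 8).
lim = 19/18

For large n the leading n^2 terms dominate both numerator and denominator. Dividing top and bottom by n^2, every other term tends to 0, leaving 19/18.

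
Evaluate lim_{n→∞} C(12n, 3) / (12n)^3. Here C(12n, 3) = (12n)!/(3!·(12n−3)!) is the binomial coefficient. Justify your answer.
lim = 1/3! = 1/6

With N = 12n → ∞: C(N, 3) / N^3 = [N(N−1)…(N−2)] / (3! · N^3) = (1/3!) · 1 · (1 − 1/(12n)) · (1 − 2/(12n)). Each factor → 1 as N → ∞, so the limit is 1/3! = 1/6.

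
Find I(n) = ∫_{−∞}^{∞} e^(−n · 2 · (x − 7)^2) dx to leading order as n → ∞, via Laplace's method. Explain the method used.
I(n) = sqrt(π/(2n))

Here φ(x) = 2 · (x − 7)^2 has its unique minimum at x* = 7 with φ(x*) = 0 and φ''(x*) = 4. Laplace's method gives
  I(n) ~ e^(−n φ(x*)) · sqrt(2π / (n · φ''(x*))) = sqrt(2π / (4n)) = sqrt(π/(2n)).
This is exact: substituting u = (x − 7)·sqrt(2n) gives I(n) = (1/sqrt(2n)) ∫_{−∞}^{∞} e^(−u^2) du = sqrt(π/(2n)).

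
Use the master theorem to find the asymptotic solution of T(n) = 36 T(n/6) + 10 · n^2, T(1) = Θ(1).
T(n) = Θ(n^2 log n)

log_6 36 = 2, and f(n) = 10 · n^2 = Θ(n^(log_6 36)). This is Case 2 of the master theorem: T(n) = Θ(f(n) · log n) = Θ(n^2 log n).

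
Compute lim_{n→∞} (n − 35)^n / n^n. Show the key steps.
lim = e^(−35)

Rewrite as (1 − 35/n)^(n). By the standard limit (1 + x/n)^n → e^x, we have (1 − 35/n)^n → e^(−35), and raising to the 1st power gives e^(−35).
More precisely, ln[(1 − 35/n)^(n)] = n · ln(1 − 35/n) = n · (-35/n + O(1/n^2)) = -35 + O(1/n) → -35.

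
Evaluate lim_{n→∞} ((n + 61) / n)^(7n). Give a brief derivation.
lim = e^427

Rewrite as (1 + 61/n)^(7n). By the standard limit (1 + x/n)^n → e^x, we have (1 + 61/n)^n → e^61, and raising to the 7th power gives e^427.
More precisely, ln[(1 + 61/n)^(7n)] = 7n · ln(1 + 61/n) = 7n · (61/n + O(1/n^2)) = 427 + O(1/n) → 427.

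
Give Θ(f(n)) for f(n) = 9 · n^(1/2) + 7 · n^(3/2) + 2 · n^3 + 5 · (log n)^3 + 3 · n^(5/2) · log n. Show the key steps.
f(n) ∈ Θ(n^3)

Compare the terms by growth order. For large n, n^a · (log n)^b dominates n^a' · (log n)^b' iff a > a', or (a = a' and b > b'). Ranking the 5 terms shows the dominant one is 2 · n^3. Hence f(n) ∈ Θ(n^3).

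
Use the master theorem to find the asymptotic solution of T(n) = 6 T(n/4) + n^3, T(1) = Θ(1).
T(n) = Θ(n^3)

log_4 6 ≈ 1.292. f(n) = n^3 dominates n^(log_4 6) since 3 > 1.292, and the regularity condition a·f(n/b) = 6·(n/4)^3 = (6/64)·n^3 ≤ c·f(n) holds with c = 6/64 ≈ 0.0938 < 1. So this is Case 3: T(n) = Θ(f(n)) = Θ(n^3).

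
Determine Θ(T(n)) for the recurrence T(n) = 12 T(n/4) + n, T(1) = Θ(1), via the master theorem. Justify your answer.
T(n) = Θ(n^(log_4 12))

Master theorem: compare f(n) = n to n^(log_4 12) where log_4 12 ≈ 1.792. Since 1 < log_4 12, we have f(n) = O(n^(log_4 12 − ε)) for some ε > 0 — Case 1. Hence T(n) = Θ(n^(log_4 12)).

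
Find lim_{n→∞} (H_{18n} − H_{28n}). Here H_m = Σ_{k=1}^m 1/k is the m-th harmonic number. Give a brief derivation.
lim = ln(18/28) = ln(9/14)

Euler-Maclaurin gives H_m = ln m + γ + 1/(2m) + O(1/m^2). The γ and O(1/m) terms cancel in the difference:
  H_{18n} − H_{28n} = ln(18n) − ln(28n) + O(1/n) = ln(18/28) + O(1/n).
Hence the limit is ln(18/28) = ln(9/14).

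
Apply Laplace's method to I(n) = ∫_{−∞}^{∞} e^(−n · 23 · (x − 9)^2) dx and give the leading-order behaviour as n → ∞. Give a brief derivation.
I(n) = sqrt(π/(23n))

Here φ(x) = 23 · (x − 9)^2 has its unique minimum at x* = 9 with φ(x*) = 0 and φ''(x*) = 46. Laplace's method gives
  I(n) ~ e^(−n φ(x*)) · sqrt(2π / (n · φ''(x*))) = sqrt(2π / (46n)) = sqrt(π/(23n)).
This is exact: substituting u = (x − 9)·sqrt(23n) gives I(n) = (1/sqrt(23n)) ∫_{−∞}^{∞} e^(−u^2) du = sqrt(π/(23n)).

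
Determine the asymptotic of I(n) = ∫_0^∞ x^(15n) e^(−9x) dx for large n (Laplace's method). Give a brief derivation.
I(n) ~ (sqrt(2π·15n) / 9) · (15n/(9e))^(15n)

Write the integrand as exp(15n ln x − 9x) and set f(x) = 15n ln x − 9x. Then f'(x) = 15n/x − 9 = 0 at x* = 15n/9, and f''(x*) = −15n/x*^2 = −9^2/(15n). Laplace's method (interior maximum) gives
  I(n) ~ e^(f(x*)) · sqrt(2π / |f''(x*)|)
        = exp(15n ln(15n/9) − 15n) · sqrt(2π · 15n / 9^2)
        = (15n/9)^(15n) e^(−15n) · sqrt(2π·15n) / 9
        = (sqrt(2π·15n) / 9) · (15n/(9e))^(15n).
This matches Γ(15n+1)/9^(15n+1) with Stirling applied to Γ.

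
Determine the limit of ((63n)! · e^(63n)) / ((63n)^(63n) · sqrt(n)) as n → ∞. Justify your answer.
lim = sqrt(2π·63)

Stirling: (63n)! ~ sqrt(2π·63n) · (63n/e)^(63n). Hence
  (63n)! · e^(63n) / (63n)^(63n) ~ sqrt(2π·63n).
Dividing by sqrt(n): sqrt(2π·63n) / sqrt(n) = sqrt(2π·63) · n^((1−1)/2), so the limit is sqrt(2π·63).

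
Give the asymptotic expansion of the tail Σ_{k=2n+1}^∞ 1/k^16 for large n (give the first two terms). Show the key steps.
Σ_{k>2n} 1/k^16 = 1/(15 · (2n)^15) − 1/(2 · (2n)^16) + O(1/(2n)^17)

Compare to the integral: ∫_{2n}^∞ x^(−16) dx = [−x^(−15)/15]_{2n}^∞ = 1/((16−1)·(2n)^15). The Euler-Maclaurin correction adds −f(2n)/2 = −1/(2·(2n)^16). Euler-Maclaurin then gives
  Σ_{k>2n} 1/k^16 = ∫_{2n}^∞ dx/x^16 − 1/(2·(2n)^16) + O(1/(2n)^17).
(Equivalently this is ζ(16) − Σ_{k≤2n} 1/k^16.)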